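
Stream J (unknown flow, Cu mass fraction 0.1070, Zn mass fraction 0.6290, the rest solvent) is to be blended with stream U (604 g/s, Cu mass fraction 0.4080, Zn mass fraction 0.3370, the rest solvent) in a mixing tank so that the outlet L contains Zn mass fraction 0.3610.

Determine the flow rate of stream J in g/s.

54.09 g/s

Let J be the unknown flow. Total out = 604 + J.
Zn balance: 203.55 + 0.629·J = 0.361·(604 + J)
(0.629 − 0.361)·J = 0.361×604 − 203.55 = 14.496
J = 14.496 / 0.268 = 54.09 g/s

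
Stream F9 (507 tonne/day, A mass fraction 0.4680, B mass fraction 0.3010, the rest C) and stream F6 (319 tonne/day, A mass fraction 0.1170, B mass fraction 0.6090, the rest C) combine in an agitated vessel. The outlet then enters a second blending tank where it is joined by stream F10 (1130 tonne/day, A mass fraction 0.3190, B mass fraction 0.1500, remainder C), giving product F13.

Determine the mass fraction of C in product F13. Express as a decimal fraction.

0.4113

Overall, product flow = 1956 tonne/day.
C in = 507×0.231 + 319×0.274 + 1130×0.531 = 804.55 tonne/day.
C fraction in F13 = 0.4113.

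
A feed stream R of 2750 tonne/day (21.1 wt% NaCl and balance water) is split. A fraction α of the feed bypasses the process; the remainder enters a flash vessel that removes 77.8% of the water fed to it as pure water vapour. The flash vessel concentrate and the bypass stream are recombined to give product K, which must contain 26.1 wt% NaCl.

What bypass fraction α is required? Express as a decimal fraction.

0.688

All 2750×0.211 = 580.25 tonne/day of NaCl reaches K, so K = 580.25/0.261 = 2223.2 tonne/day and vapour = 526.82 tonne/day.
The evaporator receives (1−α)·2750 of feed at 0.789 water and removes 0.778 of that water:
0.778×0.789×(1−α)×2750 = 526.82
(1−α) = 526.82/1688.1 = 0.3121;  α = 0.6879.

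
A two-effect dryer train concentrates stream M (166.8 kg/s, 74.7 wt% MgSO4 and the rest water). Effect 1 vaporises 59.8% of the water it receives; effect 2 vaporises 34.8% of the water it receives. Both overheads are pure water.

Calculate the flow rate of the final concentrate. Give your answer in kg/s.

135.7 kg/s

water in feed = 166.8×0.253 = 42.2 kg/s.
After stage 1: water left = (1−0.598)×42.2 = 16.965; stream total = 141.56 kg/s.
After stage 2: water left = (1−0.348)×16.965 = 11.061; final concentrate = 135.66 kg/s.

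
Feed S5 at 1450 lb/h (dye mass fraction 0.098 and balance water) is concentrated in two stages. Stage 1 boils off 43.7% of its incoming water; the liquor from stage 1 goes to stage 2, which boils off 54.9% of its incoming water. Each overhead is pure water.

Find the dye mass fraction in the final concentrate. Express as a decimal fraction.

water in feed = 1450×0.902 = 1307.9 lb/h.
After stage 1: water left = (1−0.437)×1307.9 = 736.35; stream total = 878.45 lb/h.
After stage 2: water left = (1−0.549)×736.35 = 332.09; final concentrate = 474.19 lb/h.
dye fraction = 142.1/474.19 = 0.300.

0.300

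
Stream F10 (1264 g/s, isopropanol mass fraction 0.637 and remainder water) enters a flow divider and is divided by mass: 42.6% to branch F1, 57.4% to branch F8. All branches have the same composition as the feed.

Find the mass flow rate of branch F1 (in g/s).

Branch F1 flow = 0.426×1264 = 538.46 g/s.

538.5 g/s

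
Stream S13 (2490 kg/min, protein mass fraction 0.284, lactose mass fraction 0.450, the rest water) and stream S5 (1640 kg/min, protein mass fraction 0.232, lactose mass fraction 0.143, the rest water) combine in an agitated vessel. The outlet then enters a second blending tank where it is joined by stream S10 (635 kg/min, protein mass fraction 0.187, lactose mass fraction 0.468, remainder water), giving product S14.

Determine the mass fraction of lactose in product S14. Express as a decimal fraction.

0.347

Overall, product flow = 4765 kg/min.
lactose in = 2490×0.450 + 1640×0.143 + 635×0.468 = 1652.2 kg/min.
lactose fraction in S14 = 0.347.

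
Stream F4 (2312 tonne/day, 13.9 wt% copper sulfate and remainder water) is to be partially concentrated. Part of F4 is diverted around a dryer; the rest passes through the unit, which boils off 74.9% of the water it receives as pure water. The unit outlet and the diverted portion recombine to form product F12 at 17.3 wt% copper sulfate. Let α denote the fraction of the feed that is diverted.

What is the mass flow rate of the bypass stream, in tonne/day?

All 2312×0.139 = 321.37 tonne/day of copper sulfate reaches F12, so F12 = 321.37/0.173 = 1857.6 tonne/day and vapour = 454.38 tonne/day.
The evaporator receives (1−α)·2312 of feed at 0.861 water and removes 0.749 of that water:
0.749×0.861×(1−α)×2312 = 454.38
(1−α) = 454.38/1491 = 0.3048;  α = 0.6952.
Bypass flow = 0.6952×2312 = 1607.4 tonne/day.

1607 tonne/day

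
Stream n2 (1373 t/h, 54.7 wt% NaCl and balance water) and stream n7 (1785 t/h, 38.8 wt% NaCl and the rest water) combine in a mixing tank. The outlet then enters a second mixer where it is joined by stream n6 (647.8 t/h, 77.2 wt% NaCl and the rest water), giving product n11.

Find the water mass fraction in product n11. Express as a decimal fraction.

Overall, product flow = 3805.8 t/h.
water in = 1373×0.453 + 1785×0.612 + 647.8×0.228 = 1862.1 t/h.
water fraction in n11 = 0.4893.

0.4893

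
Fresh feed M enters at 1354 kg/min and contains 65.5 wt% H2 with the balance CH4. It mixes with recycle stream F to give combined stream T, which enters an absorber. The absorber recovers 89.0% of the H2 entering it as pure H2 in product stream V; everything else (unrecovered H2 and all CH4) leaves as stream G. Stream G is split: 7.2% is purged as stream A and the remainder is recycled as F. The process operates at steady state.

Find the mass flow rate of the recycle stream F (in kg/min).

6122 kg/min

CH4 enters only via M and leaves only via the purge: 1354×0.345 = 0.072×(CH4 in G), and the absorber passes all CH4, so CH4 in T = CH4 in G = 6487.9 kg/min.
H2 in T: m_A = 1354×0.655 + (1−0.072)·(1−0.890)·m_A, so m_A = 886.87/0.8979 = 987.69 kg/min.
G = (1−0.890)×987.69 + 6487.9 = 6596.6 kg/min.
Recycle F = (1−0.072)×6596.6 = 6121.6 kg/min.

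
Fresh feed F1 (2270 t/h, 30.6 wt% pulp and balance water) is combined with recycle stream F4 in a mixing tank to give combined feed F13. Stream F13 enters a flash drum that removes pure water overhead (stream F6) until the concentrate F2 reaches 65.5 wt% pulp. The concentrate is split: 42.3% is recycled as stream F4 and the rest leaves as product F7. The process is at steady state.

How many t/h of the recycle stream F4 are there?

Overall pulp balance (none leaves overhead): pulp in fresh feed = pulp in product, i.e. 2270×0.306 = (1−0.423)·F2·0.655.
F2 = 694.62/(0.655×0.577) = 1837.9 t/h.
Recycle F4 = 0.423×1837.9 = 777.45 t/h.

777.4 t/h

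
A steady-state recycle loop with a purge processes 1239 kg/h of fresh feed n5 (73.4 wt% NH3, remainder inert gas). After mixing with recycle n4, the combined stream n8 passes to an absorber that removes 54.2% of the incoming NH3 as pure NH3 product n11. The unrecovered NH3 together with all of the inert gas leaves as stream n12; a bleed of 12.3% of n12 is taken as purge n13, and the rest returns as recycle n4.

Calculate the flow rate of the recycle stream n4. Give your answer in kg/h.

inert gas enters only via n5 and leaves only via the purge: 1239×0.266 = 0.123×(inert gas in n12), and the absorber passes all inert gas, so inert gas in n8 = inert gas in n12 = 2679.5 kg/h.
NH3 in n8: m_A = 1239×0.734 + (1−0.123)·(1−0.542)·m_A, so m_A = 909.43/0.5983 = 1519.9 kg/h.
n12 = (1−0.542)×1519.9 + 2679.5 = 3375.6 kg/h.
Recycle n4 = (1−0.123)×3375.6 = 2960.4 kg/h.

2960 kg/h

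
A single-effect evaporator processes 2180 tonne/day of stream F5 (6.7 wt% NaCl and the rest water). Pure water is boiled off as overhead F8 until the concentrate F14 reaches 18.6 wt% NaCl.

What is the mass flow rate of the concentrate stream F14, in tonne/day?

785.3 tonne/day

NaCl is conserved: 2180×0.067 = 146.06 tonne/day all reports to the concentrate.
Concentrate = 146.06/(target fraction) = 785.27 tonne/day.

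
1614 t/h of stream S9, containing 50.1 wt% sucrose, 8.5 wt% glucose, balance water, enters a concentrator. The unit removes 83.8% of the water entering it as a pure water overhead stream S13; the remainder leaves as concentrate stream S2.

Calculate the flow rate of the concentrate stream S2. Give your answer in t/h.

1054 t/h

water entering = 1614×0.414 = 668.2 t/h; overhead removed = 0.838×668.2 = 559.95 t/h.
Concentrate = 1614 − 559.95 = 1054.1 t/h.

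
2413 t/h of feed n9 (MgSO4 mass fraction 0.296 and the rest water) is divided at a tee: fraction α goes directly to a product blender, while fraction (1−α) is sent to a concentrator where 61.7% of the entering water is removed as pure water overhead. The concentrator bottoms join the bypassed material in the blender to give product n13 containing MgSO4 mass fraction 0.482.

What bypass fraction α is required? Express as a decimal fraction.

0.112

All 2413×0.296 = 714.25 t/h of MgSO4 reaches n13, so n13 = 714.25/0.482 = 1481.8 t/h and vapour = 931.16 t/h.
The evaporator receives (1−α)·2413 of feed at 0.704 water and removes 0.617 of that water:
0.617×0.704×(1−α)×2413 = 931.16
(1−α) = 931.16/1048.1 = 0.8884;  α = 0.1116.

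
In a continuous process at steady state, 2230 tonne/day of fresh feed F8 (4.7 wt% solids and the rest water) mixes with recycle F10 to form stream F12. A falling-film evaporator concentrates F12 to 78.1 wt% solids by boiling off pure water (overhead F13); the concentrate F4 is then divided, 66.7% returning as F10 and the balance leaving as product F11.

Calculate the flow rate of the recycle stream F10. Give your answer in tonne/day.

268.8 tonne/day

Overall solids balance (none leaves overhead): solids in fresh feed = solids in product, i.e. 2230×0.047 = (1−0.667)·F4·0.781.
F4 = 104.81/(0.781×0.333) = 403 tonne/day.
Recycle F10 = 0.667×403 = 268.8 tonne/day.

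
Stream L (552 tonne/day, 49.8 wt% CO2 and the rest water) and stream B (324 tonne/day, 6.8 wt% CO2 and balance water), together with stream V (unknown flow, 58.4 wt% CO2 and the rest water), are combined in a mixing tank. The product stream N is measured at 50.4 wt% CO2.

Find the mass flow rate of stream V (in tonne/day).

1807 tonne/day

Let V be the unknown flow. Total out = 876 + V.
CO2 balance: 296.93 + 0.584·V = 0.504·(876 + V)
(0.584 − 0.504)·V = 0.504×876 − 296.93 = 144.58
V = 144.58 / 0.080 = 1807.2 tonne/day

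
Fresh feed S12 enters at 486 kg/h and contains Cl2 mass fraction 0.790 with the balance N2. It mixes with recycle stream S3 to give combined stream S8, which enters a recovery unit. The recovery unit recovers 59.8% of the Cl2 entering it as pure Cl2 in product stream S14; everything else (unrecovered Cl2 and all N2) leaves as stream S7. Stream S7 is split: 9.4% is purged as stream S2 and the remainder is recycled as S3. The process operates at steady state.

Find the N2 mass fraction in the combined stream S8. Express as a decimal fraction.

0.643

N2 enters only via S12 and leaves only via the purge: 486×0.210 = 0.094×(N2 in S7), and the recovery unit passes all N2, so N2 in S8 = N2 in S7 = 1085.7 kg/h.
Cl2 in S8: m_A = 486×0.790 + (1−0.094)·(1−0.598)·m_A, so m_A = 383.94/0.6358 = 603.88 kg/h.
S8 = 603.88 + 1085.7 = 1689.6 kg/h.
N2 fraction in S8 = 1085.7/1689.6 = 0.643.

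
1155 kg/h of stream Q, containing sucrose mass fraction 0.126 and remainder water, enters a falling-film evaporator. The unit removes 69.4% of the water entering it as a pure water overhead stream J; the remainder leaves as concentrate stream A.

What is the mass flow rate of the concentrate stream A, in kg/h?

water entering = 1155×0.874 = 1009.5 kg/h; overhead removed = 0.694×1009.5 = 700.57 kg/h.
Concentrate = 1155 − 700.57 = 454.43 kg/h.

454.4 kg/h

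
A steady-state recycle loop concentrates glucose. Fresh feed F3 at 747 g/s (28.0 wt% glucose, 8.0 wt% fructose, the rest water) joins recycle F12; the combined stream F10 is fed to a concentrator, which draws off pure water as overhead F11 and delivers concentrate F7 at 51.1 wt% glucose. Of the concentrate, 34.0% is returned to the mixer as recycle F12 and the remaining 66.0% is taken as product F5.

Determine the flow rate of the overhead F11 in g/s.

Overall glucose balance (none leaves overhead): glucose in fresh feed = glucose in product, i.e. 747×0.280 = (1−0.340)·F7·0.511.
F7 = 209.16/(0.511×0.660) = 620.17 g/s.
Recycle F12 = 0.340×620.17 = 210.86 g/s.
Combined feed F10 = 747 + 210.86 = 957.86 g/s.
Overhead F11 = F10 − F7 = 957.86 − 620.17 = 337.68 g/s.

337.7 g/s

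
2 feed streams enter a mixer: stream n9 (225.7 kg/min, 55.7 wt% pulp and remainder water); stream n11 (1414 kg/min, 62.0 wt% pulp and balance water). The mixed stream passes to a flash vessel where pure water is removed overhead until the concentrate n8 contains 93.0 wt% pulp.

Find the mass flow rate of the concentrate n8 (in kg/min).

1078 kg/min

pulp entering = 225.7×0.557 + 1414×0.620 = 1002.4 kg/min.
All pulp reports to n8, so n8 = 1002.4/0.930 = 1077.8 kg/min.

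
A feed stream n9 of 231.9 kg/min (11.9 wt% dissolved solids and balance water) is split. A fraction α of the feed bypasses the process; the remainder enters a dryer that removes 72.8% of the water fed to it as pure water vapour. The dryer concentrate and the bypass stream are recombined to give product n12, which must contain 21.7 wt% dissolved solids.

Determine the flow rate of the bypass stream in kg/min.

68.61 kg/min

All 231.9×0.119 = 27.596 kg/min of dissolved solids reaches n12, so n12 = 27.596/0.217 = 127.17 kg/min and vapour = 104.73 kg/min.
The evaporator receives (1−α)·231.9 of feed at 0.881 water and removes 0.728 of that water:
0.728×0.881×(1−α)×231.9 = 104.73
(1−α) = 104.73/148.73 = 0.7041;  α = 0.2959.
Bypass flow = 0.2959×231.9 = 68.61 kg/min.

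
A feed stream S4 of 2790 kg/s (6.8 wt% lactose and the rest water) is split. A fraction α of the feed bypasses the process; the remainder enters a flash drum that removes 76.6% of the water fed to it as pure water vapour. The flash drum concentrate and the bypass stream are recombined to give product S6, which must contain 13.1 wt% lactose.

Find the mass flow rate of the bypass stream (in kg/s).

910.6 kg/s

All 2790×0.068 = 189.72 kg/s of lactose reaches S6, so S6 = 189.72/0.131 = 1448.2 kg/s and vapour = 1341.8 kg/s.
The evaporator receives (1−α)·2790 of feed at 0.932 water and removes 0.766 of that water:
0.766×0.932×(1−α)×2790 = 1341.8
(1−α) = 1341.8/1991.8 = 0.6736;  α = 0.3264.
Bypass flow = 0.3264×2790 = 910.56 kg/s.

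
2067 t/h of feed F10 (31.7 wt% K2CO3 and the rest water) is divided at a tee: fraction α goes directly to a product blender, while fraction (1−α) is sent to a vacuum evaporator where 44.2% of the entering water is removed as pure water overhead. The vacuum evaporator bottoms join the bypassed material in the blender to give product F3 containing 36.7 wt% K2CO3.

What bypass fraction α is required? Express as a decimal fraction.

All 2067×0.317 = 655.24 t/h of K2CO3 reaches F3, so F3 = 655.24/0.367 = 1785.4 t/h and vapour = 281.61 t/h.
The evaporator receives (1−α)·2067 of feed at 0.683 water and removes 0.442 of that water:
0.442×0.683×(1−α)×2067 = 281.61
(1−α) = 281.61/624 = 0.4513;  α = 0.5487.

0.549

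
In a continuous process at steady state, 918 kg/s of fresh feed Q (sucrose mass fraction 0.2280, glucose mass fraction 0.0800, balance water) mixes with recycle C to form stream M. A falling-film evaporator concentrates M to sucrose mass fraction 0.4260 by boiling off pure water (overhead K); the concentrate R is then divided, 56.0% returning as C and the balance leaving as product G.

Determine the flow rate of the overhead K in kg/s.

Overall sucrose balance (none leaves overhead): sucrose in fresh feed = sucrose in product, i.e. 918×0.228 = (1−0.560)·R·0.426.
R = 209.3/(0.426×0.440) = 1116.6 kg/s.
Recycle C = 0.560×1116.6 = 625.32 kg/s.
Combined feed M = 918 + 625.32 = 1543.3 kg/s.
Overhead K = M − R = 1543.3 − 1116.6 = 426.68 kg/s.

426.7 kg/s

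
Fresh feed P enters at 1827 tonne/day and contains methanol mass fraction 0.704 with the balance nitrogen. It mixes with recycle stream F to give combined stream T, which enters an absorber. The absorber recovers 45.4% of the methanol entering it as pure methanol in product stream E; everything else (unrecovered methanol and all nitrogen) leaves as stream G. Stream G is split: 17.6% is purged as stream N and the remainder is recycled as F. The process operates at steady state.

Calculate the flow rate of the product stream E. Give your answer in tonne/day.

1062 tonne/day

methanol in T: m_A = 1827×0.704 + (1−0.176)·(1−0.454)·m_A, so m_A = 1286.2/0.5501 = 2338.2 tonne/day.
Product E = 0.454×2338.2 = 1061.5 tonne/day.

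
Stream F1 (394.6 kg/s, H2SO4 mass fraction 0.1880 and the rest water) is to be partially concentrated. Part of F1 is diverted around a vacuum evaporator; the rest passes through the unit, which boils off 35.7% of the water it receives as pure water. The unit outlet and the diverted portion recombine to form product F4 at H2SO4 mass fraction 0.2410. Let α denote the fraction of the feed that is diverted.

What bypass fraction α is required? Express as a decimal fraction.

0.241

All 394.6×0.188 = 74.185 kg/s of H2SO4 reaches F4, so F4 = 74.185/0.241 = 307.82 kg/s and vapour = 86.779 kg/s.
The evaporator receives (1−α)·394.6 of feed at 0.812 water and removes 0.357 of that water:
0.357×0.812×(1−α)×394.6 = 86.779
(1−α) = 86.779/114.39 = 0.7586;  α = 0.2414.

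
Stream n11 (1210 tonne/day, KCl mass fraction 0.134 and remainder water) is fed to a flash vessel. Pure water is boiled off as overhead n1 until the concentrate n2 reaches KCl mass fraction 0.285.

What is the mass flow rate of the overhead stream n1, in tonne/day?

641.1 tonne/day

KCl is conserved: 1210×0.134 = 162.14 tonne/day all reports to the concentrate.
Concentrate = 162.14/(target fraction) = 568.91 tonne/day.
Overhead = 1210 − 568.91 = 641.09 tonne/day.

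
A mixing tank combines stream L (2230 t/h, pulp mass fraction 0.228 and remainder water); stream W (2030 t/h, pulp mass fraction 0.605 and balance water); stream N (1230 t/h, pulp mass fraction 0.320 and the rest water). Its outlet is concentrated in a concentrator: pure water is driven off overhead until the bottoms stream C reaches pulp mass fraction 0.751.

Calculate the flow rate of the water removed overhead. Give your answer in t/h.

pulp entering = 2230×0.228 + 2030×0.605 + 1230×0.320 = 2130.2 t/h.
All pulp reports to C, so C = 2130.2/0.751 = 2836.5 t/h.
Total feed = 5490 t/h; overhead = 5490 − 2836.5 = 2653.5 t/h.

2654 t/h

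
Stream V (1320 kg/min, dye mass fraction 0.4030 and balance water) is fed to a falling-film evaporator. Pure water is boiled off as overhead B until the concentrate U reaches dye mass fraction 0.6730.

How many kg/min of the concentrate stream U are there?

dye is conserved: 1320×0.403 = 531.96 kg/min all reports to the concentrate.
Concentrate = 531.96/(target fraction) = 790.43 kg/min.

790.4 kg/min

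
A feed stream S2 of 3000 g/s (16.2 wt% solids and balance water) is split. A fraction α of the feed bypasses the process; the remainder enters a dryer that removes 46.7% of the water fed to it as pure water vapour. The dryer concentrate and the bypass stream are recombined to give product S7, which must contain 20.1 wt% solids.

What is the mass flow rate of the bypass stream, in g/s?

1513 g/s

All 3000×0.162 = 486 g/s of solids reaches S7, so S7 = 486/0.201 = 2417.9 g/s and vapour = 582.09 g/s.
The evaporator receives (1−α)·3000 of feed at 0.838 water and removes 0.467 of that water:
0.467×0.838×(1−α)×3000 = 582.09
(1−α) = 582.09/1174 = 0.4958;  α = 0.5042.
Bypass flow = 0.5042×3000 = 1512.6 g/s.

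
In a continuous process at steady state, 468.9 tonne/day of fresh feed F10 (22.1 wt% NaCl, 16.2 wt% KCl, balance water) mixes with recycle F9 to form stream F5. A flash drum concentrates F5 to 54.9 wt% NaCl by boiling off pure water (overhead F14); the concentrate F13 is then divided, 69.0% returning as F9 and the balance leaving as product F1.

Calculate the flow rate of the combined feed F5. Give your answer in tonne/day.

889 tonne/day

Overall NaCl balance (none leaves overhead): NaCl in fresh feed = NaCl in product, i.e. 468.9×0.221 = (1−0.690)·F13·0.549.
F13 = 103.63/(0.549×0.310) = 608.89 tonne/day.
Recycle F9 = 0.690×608.89 = 420.13 tonne/day.
Combined feed F5 = 468.9 + 420.13 = 889.03 tonne/day.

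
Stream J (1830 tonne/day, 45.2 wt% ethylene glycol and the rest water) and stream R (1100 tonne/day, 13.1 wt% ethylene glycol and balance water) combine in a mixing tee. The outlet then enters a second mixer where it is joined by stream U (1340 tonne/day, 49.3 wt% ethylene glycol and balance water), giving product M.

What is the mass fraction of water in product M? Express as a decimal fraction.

0.618

Overall, product flow = 4270 tonne/day.
water in = 1830×0.548 + 1100×0.869 + 1340×0.507 = 2638.1 tonne/day.
water fraction in M = 0.618.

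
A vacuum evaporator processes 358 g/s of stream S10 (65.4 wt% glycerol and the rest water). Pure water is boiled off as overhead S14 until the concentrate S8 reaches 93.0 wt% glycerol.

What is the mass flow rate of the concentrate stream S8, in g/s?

glycerol is conserved: 358×0.654 = 234.13 g/s all reports to the concentrate.
Concentrate = 234.13/(target fraction) = 251.75 g/s.

251.8 g/s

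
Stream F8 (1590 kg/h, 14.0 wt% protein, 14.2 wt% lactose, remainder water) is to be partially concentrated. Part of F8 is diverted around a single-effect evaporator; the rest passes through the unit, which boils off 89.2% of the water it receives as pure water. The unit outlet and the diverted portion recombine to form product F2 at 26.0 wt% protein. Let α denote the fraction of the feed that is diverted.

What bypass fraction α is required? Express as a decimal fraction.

0.279

All 1590×0.140 = 222.6 kg/h of protein reaches F2, so F2 = 222.6/0.260 = 856.15 kg/h and vapour = 733.85 kg/h.
The evaporator receives (1−α)·1590 of feed at 0.718 water and removes 0.892 of that water:
0.892×0.718×(1−α)×1590 = 733.85
(1−α) = 733.85/1018.3 = 0.7206;  α = 0.2794.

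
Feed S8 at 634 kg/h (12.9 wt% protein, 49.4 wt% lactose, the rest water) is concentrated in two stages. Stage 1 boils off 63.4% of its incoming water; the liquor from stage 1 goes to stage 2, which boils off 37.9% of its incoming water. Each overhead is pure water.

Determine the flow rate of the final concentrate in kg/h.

449.3 kg/h

water in feed = 634×0.377 = 239.02 kg/h.
After stage 1: water left = (1−0.634)×239.02 = 87.481; stream total = 482.46 kg/h.
After stage 2: water left = (1−0.379)×87.481 = 54.325; final concentrate = 449.31 kg/h.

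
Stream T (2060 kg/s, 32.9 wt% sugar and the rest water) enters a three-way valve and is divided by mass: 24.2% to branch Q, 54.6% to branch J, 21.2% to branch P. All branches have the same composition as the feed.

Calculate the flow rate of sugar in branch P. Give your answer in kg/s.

Branch P total = 0.212×2060 = 436.72 kg/s.
sugar in P = 0.329×436.72 = 143.68 kg/s.

143.7 kg/s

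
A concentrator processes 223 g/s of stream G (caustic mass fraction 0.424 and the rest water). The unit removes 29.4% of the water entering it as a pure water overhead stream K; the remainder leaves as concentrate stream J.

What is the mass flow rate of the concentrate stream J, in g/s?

185.2 g/s

water entering = 223×0.576 = 128.45 g/s; overhead removed = 0.294×128.45 = 37.764 g/s.
Concentrate = 223 − 37.764 = 185.24 g/s.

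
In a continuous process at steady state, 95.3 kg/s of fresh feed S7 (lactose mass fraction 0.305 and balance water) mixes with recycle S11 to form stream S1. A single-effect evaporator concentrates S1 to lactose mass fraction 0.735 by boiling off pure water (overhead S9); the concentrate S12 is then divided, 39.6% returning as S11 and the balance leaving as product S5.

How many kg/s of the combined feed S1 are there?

121.2 kg/s

Overall lactose balance (none leaves overhead): lactose in fresh feed = lactose in product, i.e. 95.3×0.305 = (1−0.396)·S12·0.735.
S12 = 29.066/(0.735×0.604) = 65.474 kg/s.
Recycle S11 = 0.396×65.474 = 25.928 kg/s.
Combined feed S1 = 95.3 + 25.928 = 121.23 kg/s.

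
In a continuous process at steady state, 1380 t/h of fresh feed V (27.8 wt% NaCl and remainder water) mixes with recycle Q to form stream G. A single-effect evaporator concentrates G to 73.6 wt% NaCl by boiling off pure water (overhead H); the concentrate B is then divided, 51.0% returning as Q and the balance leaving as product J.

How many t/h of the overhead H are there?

Overall NaCl balance (none leaves overhead): NaCl in fresh feed = NaCl in product, i.e. 1380×0.278 = (1−0.510)·B·0.736.
B = 383.64/(0.736×0.490) = 1063.8 t/h.
Recycle Q = 0.510×1063.8 = 542.53 t/h.
Combined feed G = 1380 + 542.53 = 1922.5 t/h.
Overhead H = G − B = 1922.5 − 1063.8 = 858.75 t/h.

858.8 t/h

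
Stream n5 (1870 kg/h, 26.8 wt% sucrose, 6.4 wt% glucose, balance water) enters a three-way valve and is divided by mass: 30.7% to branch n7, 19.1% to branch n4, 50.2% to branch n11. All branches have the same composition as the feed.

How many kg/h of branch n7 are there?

Branch n7 flow = 0.307×1870 = 574.09 kg/h.

574.1 kg/h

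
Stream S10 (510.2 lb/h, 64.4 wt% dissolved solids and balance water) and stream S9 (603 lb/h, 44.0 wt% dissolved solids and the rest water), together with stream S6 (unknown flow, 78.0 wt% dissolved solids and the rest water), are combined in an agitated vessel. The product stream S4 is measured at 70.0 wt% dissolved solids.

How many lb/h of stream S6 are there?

2317 lb/h

Let S6 be the unknown flow. Total out = 1113.2 + S6.
dissolved solids balance: 593.89 + 0.780·S6 = 0.700·(1113.2 + S6)
(0.780 − 0.700)·S6 = 0.700×1113.2 − 593.89 = 185.35
S6 = 185.35 / 0.080 = 2316.9 lb/h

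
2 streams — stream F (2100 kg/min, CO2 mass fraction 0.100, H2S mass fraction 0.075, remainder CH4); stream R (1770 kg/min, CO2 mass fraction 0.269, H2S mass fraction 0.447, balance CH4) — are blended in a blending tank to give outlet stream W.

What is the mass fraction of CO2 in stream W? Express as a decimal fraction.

0.177

Total flow out = 2100 + 1770 = 3870 kg/min.
CO2 in = 2100×0.100 + 1770×0.269 = 686.13 kg/min.
CO2 mass fraction in W = 686.13/3870 = 0.177.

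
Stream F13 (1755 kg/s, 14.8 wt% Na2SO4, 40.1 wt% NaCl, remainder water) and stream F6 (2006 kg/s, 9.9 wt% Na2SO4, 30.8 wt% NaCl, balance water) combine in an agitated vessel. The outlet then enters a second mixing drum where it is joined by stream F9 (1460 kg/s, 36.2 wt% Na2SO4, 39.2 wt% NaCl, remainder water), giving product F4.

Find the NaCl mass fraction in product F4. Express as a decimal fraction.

Overall, product flow = 5221 kg/s.
NaCl in = 1755×0.401 + 2006×0.308 + 1460×0.392 = 1893.9 kg/s.
NaCl fraction in F4 = 0.3628.

0.3628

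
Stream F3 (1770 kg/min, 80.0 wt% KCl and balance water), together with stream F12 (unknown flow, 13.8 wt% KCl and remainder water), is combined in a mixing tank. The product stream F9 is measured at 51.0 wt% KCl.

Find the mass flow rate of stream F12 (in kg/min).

Let F12 be the unknown flow. Total out = 1770 + F12.
KCl balance: 1416 + 0.138·F12 = 0.510·(1770 + F12)
(0.138 − 0.510)·F12 = 0.510×1770 − 1416 = -513.3
F12 = -513.3 / -0.372 = 1379.8 kg/min

1380 kg/min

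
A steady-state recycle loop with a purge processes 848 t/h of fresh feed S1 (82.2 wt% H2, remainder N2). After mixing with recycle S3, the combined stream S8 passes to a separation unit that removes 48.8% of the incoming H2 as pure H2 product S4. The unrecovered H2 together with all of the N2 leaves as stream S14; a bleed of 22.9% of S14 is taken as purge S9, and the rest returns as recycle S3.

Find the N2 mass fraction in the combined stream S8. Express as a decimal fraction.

N2 enters only via S1 and leaves only via the purge: 848×0.178 = 0.229×(N2 in S14), and the separation unit passes all N2, so N2 in S8 = N2 in S14 = 659.14 t/h.
H2 in S8: m_A = 848×0.822 + (1−0.229)·(1−0.488)·m_A, so m_A = 697.06/0.6052 = 1151.7 t/h.
S8 = 1151.7 + 659.14 = 1810.8 t/h.
N2 fraction in S8 = 659.14/1810.8 = 0.364.

0.364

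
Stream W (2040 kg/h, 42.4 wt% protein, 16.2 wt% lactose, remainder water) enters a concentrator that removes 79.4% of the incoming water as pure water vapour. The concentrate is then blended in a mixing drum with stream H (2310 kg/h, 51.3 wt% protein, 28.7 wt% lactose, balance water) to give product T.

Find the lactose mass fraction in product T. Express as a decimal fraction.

0.270

Vapour removed = 0.794×0.414×2040 = 670.58 kg/h; concentrate = 1369.4 kg/h.
lactose reaching the mixer = 330.48 (from concentrate) + 2310×0.287 = 993.45 kg/h.
Product flow = 1369.4 + 2310 = 3679.4 kg/h; lactose fraction = 0.270.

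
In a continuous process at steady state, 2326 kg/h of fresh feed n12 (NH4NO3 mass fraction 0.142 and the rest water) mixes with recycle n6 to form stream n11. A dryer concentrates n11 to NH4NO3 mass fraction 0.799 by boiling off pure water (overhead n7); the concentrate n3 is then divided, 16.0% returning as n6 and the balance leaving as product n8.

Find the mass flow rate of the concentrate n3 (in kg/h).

Overall NH4NO3 balance (none leaves overhead): NH4NO3 in fresh feed = NH4NO3 in product, i.e. 2326×0.142 = (1−0.160)·n3·0.799.
n3 = 330.29/(0.799×0.840) = 492.12 kg/h.

492.1 kg/h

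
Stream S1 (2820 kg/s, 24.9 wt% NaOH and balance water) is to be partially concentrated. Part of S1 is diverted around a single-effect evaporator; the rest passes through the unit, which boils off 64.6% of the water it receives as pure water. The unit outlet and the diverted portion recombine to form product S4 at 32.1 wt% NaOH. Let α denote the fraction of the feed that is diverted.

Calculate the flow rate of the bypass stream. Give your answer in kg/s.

1516 kg/s

All 2820×0.249 = 702.18 kg/s of NaOH reaches S4, so S4 = 702.18/0.321 = 2187.5 kg/s and vapour = 632.52 kg/s.
The evaporator receives (1−α)·2820 of feed at 0.751 water and removes 0.646 of that water:
0.646×0.751×(1−α)×2820 = 632.52
(1−α) = 632.52/1368.1 = 0.4623;  α = 0.5377.
Bypass flow = 0.5377×2820 = 1516.2 kg/s.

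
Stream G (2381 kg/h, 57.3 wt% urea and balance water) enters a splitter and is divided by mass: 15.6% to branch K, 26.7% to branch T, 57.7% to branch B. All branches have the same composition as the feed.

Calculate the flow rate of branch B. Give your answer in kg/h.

1374 kg/h

Branch B flow = 0.577×2381 = 1373.8 kg/h.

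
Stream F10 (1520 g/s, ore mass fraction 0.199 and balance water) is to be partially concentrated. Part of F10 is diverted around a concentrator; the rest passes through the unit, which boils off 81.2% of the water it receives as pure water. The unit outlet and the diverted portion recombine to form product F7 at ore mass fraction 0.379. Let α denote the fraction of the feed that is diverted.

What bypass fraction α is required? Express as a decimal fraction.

All 1520×0.199 = 302.48 g/s of ore reaches F7, so F7 = 302.48/0.379 = 798.1 g/s and vapour = 721.9 g/s.
The evaporator receives (1−α)·1520 of feed at 0.801 water and removes 0.812 of that water:
0.812×0.801×(1−α)×1520 = 721.9
(1−α) = 721.9/988.63 = 0.7302;  α = 0.2698.

0.270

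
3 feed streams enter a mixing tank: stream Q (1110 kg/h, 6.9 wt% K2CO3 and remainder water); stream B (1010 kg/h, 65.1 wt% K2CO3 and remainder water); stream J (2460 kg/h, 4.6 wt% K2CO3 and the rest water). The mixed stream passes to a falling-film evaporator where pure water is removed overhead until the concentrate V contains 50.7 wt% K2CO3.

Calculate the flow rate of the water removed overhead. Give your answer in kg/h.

2909 kg/h

K2CO3 entering = 1110×0.069 + 1010×0.651 + 2460×0.046 = 847.26 kg/h.
All K2CO3 reports to V, so V = 847.26/0.507 = 1671.1 kg/h.
Total feed = 4580 kg/h; overhead = 4580 − 1671.1 = 2908.9 kg/h.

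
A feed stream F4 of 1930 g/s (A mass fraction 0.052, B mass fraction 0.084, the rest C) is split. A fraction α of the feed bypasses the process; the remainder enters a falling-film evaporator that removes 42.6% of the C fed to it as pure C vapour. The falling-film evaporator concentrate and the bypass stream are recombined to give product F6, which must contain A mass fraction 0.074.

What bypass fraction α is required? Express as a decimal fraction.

All 1930×0.052 = 100.36 g/s of A reaches F6, so F6 = 100.36/0.074 = 1356.2 g/s and vapour = 573.78 g/s.
The evaporator receives (1−α)·1930 of feed at 0.864 C and removes 0.426 of that C:
0.426×0.864×(1−α)×1930 = 573.78
(1−α) = 573.78/710.36 = 0.8077;  α = 0.1923.

0.192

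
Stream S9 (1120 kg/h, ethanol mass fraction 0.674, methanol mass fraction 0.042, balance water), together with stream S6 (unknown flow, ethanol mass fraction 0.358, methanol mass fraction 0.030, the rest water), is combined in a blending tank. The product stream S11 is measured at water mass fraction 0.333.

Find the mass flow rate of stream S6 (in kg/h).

196.7 kg/h

Let S6 be the unknown flow. Total out = 1120 + S6.
water balance: 318.08 + 0.612·S6 = 0.333·(1120 + S6)
(0.612 − 0.333)·S6 = 0.333×1120 − 318.08 = 54.88
S6 = 54.88 / 0.279 = 196.7 kg/h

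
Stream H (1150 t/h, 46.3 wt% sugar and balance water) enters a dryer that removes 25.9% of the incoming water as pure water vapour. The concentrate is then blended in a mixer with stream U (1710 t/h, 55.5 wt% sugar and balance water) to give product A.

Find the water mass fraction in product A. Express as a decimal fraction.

0.451

Vapour removed = 0.259×0.537×1150 = 159.95 t/h; concentrate = 990.05 t/h.
water reaching the mixer = 457.6 (from concentrate) + 1710×0.445 = 1218.6 t/h.
Product flow = 990.05 + 1710 = 2700.1 t/h; water fraction = 0.451.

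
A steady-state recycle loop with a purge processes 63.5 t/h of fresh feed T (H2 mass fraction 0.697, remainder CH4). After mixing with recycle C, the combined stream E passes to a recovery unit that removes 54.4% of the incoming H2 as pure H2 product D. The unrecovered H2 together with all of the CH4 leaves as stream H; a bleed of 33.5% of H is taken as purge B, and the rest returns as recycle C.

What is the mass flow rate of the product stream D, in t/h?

H2 in E: m_A = 63.5×0.697 + (1−0.335)·(1−0.544)·m_A, so m_A = 44.259/0.6968 = 63.522 t/h.
Product D = 0.544×63.522 = 34.556 t/h.

34.56 t/h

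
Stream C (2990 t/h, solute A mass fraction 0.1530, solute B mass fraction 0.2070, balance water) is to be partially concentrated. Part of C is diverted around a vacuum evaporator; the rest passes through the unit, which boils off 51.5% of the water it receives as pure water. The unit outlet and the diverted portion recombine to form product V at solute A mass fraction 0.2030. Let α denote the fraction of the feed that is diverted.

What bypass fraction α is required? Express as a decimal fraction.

0.253

All 2990×0.153 = 457.47 t/h of solute A reaches V, so V = 457.47/0.203 = 2253.5 t/h and vapour = 736.45 t/h.
The evaporator receives (1−α)·2990 of feed at 0.640 water and removes 0.515 of that water:
0.515×0.640×(1−α)×2990 = 736.45
(1−α) = 736.45/985.5 = 0.7473;  α = 0.2527.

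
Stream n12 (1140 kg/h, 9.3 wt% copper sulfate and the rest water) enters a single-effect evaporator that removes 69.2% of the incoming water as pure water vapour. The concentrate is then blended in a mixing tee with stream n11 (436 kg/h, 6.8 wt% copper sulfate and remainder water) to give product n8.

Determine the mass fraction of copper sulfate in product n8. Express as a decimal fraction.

0.1577

Vapour removed = 0.692×0.907×1140 = 715.51 kg/h; concentrate = 424.49 kg/h.
copper sulfate reaching the mixer = 106.02 (from concentrate) + 436×0.068 = 135.67 kg/h.
Product flow = 424.49 + 436 = 860.49 kg/h; copper sulfate fraction = 0.1577.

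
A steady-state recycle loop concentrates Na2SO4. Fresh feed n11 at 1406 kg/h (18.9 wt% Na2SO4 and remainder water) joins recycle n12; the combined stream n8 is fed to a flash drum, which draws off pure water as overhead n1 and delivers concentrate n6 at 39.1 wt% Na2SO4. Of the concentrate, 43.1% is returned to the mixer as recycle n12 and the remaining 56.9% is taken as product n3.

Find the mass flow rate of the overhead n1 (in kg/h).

Overall Na2SO4 balance (none leaves overhead): Na2SO4 in fresh feed = Na2SO4 in product, i.e. 1406×0.189 = (1−0.431)·n6·0.391.
n6 = 265.73/(0.391×0.569) = 1194.4 kg/h.
Recycle n12 = 0.431×1194.4 = 514.8 kg/h.
Combined feed n8 = 1406 + 514.8 = 1920.8 kg/h.
Overhead n1 = n8 − n6 = 1920.8 − 1194.4 = 726.37 kg/h.

726.4 kg/h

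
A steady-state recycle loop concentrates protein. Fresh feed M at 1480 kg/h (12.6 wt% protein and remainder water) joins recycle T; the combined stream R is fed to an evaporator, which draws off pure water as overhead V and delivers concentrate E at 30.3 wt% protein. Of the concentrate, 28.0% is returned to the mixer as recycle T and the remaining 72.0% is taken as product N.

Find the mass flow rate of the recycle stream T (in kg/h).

Overall protein balance (none leaves overhead): protein in fresh feed = protein in product, i.e. 1480×0.126 = (1−0.280)·E·0.303.
E = 186.48/(0.303×0.720) = 854.79 kg/h.
Recycle T = 0.280×854.79 = 239.34 kg/h.

239.3 kg/h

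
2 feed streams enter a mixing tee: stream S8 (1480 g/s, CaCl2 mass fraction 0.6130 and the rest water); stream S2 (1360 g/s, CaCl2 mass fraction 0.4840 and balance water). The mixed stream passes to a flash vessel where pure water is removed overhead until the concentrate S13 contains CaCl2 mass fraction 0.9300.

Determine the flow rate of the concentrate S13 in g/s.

CaCl2 entering = 1480×0.613 + 1360×0.484 = 1565.5 g/s.
All CaCl2 reports to S13, so S13 = 1565.5/0.930 = 1683.3 g/s.

1683 g/s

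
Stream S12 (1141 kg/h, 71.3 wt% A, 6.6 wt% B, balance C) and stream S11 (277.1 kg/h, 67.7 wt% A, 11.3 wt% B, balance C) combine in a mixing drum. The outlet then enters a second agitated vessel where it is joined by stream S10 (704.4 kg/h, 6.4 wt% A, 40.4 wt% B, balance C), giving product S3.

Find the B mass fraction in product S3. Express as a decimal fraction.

Overall, product flow = 2122.5 kg/h.
B in = 1141×0.066 + 277.1×0.113 + 704.4×0.404 = 391.2 kg/h.
B fraction in S3 = 0.184.

0.184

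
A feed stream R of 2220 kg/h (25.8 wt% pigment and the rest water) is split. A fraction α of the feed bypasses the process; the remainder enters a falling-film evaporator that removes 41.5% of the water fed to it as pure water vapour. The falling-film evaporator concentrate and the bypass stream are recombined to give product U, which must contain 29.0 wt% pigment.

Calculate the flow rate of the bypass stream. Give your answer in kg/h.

1424 kg/h

All 2220×0.258 = 572.76 kg/h of pigment reaches U, so U = 572.76/0.290 = 1975 kg/h and vapour = 244.97 kg/h.
The evaporator receives (1−α)·2220 of feed at 0.742 water and removes 0.415 of that water:
0.415×0.742×(1−α)×2220 = 244.97
(1−α) = 244.97/683.6 = 0.3583;  α = 0.6417.
Bypass flow = 0.6417×2220 = 1424.5 kg/h.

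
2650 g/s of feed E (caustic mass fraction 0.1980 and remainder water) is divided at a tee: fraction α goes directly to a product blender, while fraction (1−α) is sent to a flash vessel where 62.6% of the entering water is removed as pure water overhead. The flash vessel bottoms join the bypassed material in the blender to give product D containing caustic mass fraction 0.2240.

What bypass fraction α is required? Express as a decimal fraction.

0.769

All 2650×0.198 = 524.7 g/s of caustic reaches D, so D = 524.7/0.224 = 2342.4 g/s and vapour = 307.59 g/s.
The evaporator receives (1−α)·2650 of feed at 0.802 water and removes 0.626 of that water:
0.626×0.802×(1−α)×2650 = 307.59
(1−α) = 307.59/1330.4 = 0.2312;  α = 0.7688.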